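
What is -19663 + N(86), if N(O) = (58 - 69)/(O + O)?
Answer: -3382047/172 ≈ -19663.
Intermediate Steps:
N(O) = -11/(2*O) (N(O) = -11*1/(2*O) = -11/(2*O))
-19663 + N(86) = -19663 - 11/2/86 = -19663 - 11/2*1/86 = -19663 - 11/172 = -3382047/172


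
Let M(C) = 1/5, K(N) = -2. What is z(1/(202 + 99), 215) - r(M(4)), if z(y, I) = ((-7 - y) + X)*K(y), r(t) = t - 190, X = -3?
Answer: 315759/1505 ≈ 209.81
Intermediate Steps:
M(C) = ⅕
r(t) = -190 + t
z(y, I) = 20 + 2*y (z(y, I) = ((-7 - y) - 3)*(-2) = (-10 - y)*(-2) = 20 + 2*y)
z(1/(202 + 99), 215) - r(M(4)) = (20 + 2/(202 + 99)) - (-190 + ⅕) = (20 + 2/301) - 1*(-949/5) = (20 + 2*(1/301)) + 949/5 = (20 + 2/301) + 949/5 = 6022/301 + 949/5 = 315759/1505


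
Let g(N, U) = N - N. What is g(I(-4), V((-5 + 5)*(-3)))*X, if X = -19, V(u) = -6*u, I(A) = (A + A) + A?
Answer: 0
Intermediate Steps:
I(A) = 3*A (I(A) = 2*A + A = 3*A)
g(N, U) = 0
g(I(-4), V((-5 + 5)*(-3)))*X = 0*(-19) = 0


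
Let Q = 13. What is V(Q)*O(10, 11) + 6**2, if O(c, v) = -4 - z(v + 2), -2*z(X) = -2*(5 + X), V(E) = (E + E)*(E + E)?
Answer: -14836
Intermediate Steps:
V(E) = 4*E**2 (V(E) = (2*E)*(2*E) = 4*E**2)
z(X) = 5 + X (z(X) = -(-1)*(5 + X) = -(-10 - 2*X)/2 = 5 + X)
O(c, v) = -11 - v (O(c, v) = -4 - (5 + (v + 2)) = -4 - (5 + (2 + v)) = -4 - (7 + v) = -4 + (-7 - v) = -11 - v)
V(Q)*O(10, 11) + 6**2 = (4*13**2)*(-11 - 1*11) + 6**2 = (4*169)*(-11 - 11) + 36 = 676*(-22) + 36 = -14872 + 36 = -14836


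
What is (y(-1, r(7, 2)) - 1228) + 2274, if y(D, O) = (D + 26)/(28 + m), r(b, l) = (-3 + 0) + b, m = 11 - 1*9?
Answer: 6281/6 ≈ 1046.8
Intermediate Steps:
m = 2 (m = 11 - 9 = 2)
r(b, l) = -3 + b
y(D, O) = 13/15 + D/30 (y(D, O) = (D + 26)/(28 + 2) = (26 + D)/30 = (26 + D)*(1/30) = 13/15 + D/30)
(y(-1, r(7, 2)) - 1228) + 2274 = ((13/15 + (1/30)*(-1)) - 1228) + 2274 = ((13/15 - 1/30) - 1228) + 2274 = (⅚ - 1228) + 2274 = -7363/6 + 2274 = 6281/6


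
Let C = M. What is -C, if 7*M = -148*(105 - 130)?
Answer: -3700/7 ≈ -528.57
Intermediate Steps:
M = 3700/7 (M = (-148*(105 - 130))/7 = (-148*(-25))/7 = (⅐)*3700 = 3700/7 ≈ 528.57)
C = 3700/7 ≈ 528.57
-C = -1*3700/7 = -3700/7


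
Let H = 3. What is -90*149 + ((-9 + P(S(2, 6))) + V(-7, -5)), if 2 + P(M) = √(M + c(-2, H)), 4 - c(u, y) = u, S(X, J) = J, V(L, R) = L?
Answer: -13428 + 2*√3 ≈ -13425.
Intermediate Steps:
c(u, y) = 4 - u
P(M) = -2 + √(6 + M) (P(M) = -2 + √(M + (4 - 1*(-2))) = -2 + √(M + (4 + 2)) = -2 + √(M + 6) = -2 + √(6 + M))
-90*149 + ((-9 + P(S(2, 6))) + V(-7, -5)) = -90*149 + ((-9 + (-2 + √(6 + 6))) - 7) = -13410 + ((-9 + (-2 + √12)) - 7) = -13410 + ((-9 + (-2 + 2*√3)) - 7) = -13410 + ((-11 + 2*√3) - 7) = -13410 + (-18 + 2*√3) = -13428 + 2*√3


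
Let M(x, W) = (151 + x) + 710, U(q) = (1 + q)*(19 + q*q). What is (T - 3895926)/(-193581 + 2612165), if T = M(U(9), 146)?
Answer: -556295/345512 ≈ -1.6101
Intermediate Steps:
U(q) = (1 + q)*(19 + q²)
M(x, W) = 861 + x
T = 1861 (T = 861 + (19 + 9² + 9³ + 19*9) = 861 + (19 + 81 + 729 + 171) = 861 + 1000 = 1861)
(T - 3895926)/(-193581 + 2612165) = (1861 - 3895926)/(-193581 + 2612165) = -3894065/2418584 = -3894065*1/2418584 = -556295/345512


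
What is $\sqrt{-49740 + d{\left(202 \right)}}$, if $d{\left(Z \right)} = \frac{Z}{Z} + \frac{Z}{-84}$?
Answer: $\frac{i \sqrt{87743838}}{42} \approx 223.03 i$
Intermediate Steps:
$d{\left(Z \right)} = 1 - \frac{Z}{84}$ ($d{\left(Z \right)} = 1 + Z \left(- \frac{1}{84}\right) = 1 - \frac{Z}{84}$)
$\sqrt{-49740 + d{\left(202 \right)}} = \sqrt{-49740 + \left(1 - \frac{101}{42}\right)} = \sqrt{-49740 - \frac{59}{42}} = \sqrt{- \frac{2089139}{42}} = \frac{i \sqrt{87743838}}{42}$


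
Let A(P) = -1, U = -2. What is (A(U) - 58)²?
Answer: 3481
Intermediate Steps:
(A(U) - 58)² = (-1 - 58)² = (-59)² = 3481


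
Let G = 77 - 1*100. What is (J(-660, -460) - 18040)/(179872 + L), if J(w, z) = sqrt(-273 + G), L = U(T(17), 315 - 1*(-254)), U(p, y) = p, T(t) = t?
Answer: -18040/179889 + 2*I*sqrt(74)/179889 ≈ -0.10028 + 9.564e-5*I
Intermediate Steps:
L = 17
G = -23 (G = 77 - 100 = -23)
J(w, z) = 2*I*sqrt(74) (J(w, z) = sqrt(-273 - 23) = sqrt(-296) = 2*I*sqrt(74))
(J(-660, -460) - 18040)/(179872 + L) = (2*I*sqrt(74) - 18040)/(179872 + 17) = (-18040 + 2*I*sqrt(74))/179889 = (-18040 + 2*I*sqrt(74))*(1/179889) = -18040/179889 + 2*I*sqrt(74)/179889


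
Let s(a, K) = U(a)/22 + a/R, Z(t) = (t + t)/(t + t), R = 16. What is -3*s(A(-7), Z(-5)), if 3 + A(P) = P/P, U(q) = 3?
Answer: -3/88 ≈ -0.034091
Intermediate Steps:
A(P) = -2 (A(P) = -3 + P/P = -3 + 1 = -2)
Z(t) = 1 (Z(t) = (2*t)/((2*t)) = (2*t)*(1/(2*t)) = 1)
s(a, K) = 3/22 + a/16
-3*s(A(-7), Z(-5)) = -3*(3/22 + (1/16)*(-2)) = -3*(3/22 - 1/8) = -3*1/88 = -3/88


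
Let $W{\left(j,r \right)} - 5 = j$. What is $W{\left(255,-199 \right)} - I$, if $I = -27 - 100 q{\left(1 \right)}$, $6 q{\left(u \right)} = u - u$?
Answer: $287$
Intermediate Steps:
$q{\left(u \right)} = 0$ ($q{\left(u \right)} = \frac{u - u}{6} = \frac{1}{6} \cdot 0 = 0$)
$W{\left(j,r \right)} = 5 + j$
$I = -27$ ($I = -27 - 0 = -27 + 0 = -27$)
$W{\left(255,-199 \right)} - I = \left(5 + 255\right) - -27 = 260 + 27 = 287$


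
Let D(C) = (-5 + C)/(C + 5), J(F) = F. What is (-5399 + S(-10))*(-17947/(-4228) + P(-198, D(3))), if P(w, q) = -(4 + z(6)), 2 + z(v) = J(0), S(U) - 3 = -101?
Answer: -52172027/4228 ≈ -12340.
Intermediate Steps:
S(U) = -98 (S(U) = 3 - 101 = -98)
D(C) = (-5 + C)/(5 + C)
z(v) = -2 (z(v) = -2 + 0 = -2)
P(w, q) = -2 (P(w, q) = -(4 - 2) = -1*2 = -2)
(-5399 + S(-10))*(-17947/(-4228) + P(-198, D(3))) = (-5399 - 98)*(-17947/(-4228) - 2) = -5497*(-17947*(-1/4228) - 2) = -5497*(17947/4228 - 2) = -5497*9491/4228 = -52172027/4228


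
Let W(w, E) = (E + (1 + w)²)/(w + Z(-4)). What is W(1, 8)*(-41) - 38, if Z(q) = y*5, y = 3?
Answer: -275/4 ≈ -68.750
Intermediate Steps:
Z(q) = 15 (Z(q) = 3*5 = 15)
W(w, E) = (E + (1 + w)²)/(15 + w) (W(w, E) = (E + (1 + w)²)/(w + 15) = (E + (1 + w)²)/(15 + w))
W(1, 8)*(-41) - 38 = ((8 + (1 + 1)²)/(15 + 1))*(-41) - 38 = ((8 + 2²)/16)*(-41) - 38 = ((8 + 4)/16)*(-41) - 38 = ((1/16)*12)*(-41) - 38 = (¾)*(-41) - 38 = -123/4 - 38 = -275/4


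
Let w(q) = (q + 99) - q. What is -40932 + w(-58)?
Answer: -40833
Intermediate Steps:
w(q) = 99 (w(q) = (99 + q) - q = 99)
-40932 + w(-58) = -40932 + 99 = -40833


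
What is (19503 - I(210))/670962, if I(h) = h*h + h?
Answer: -8269/223654 ≈ -0.036972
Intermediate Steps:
I(h) = h + h**2 (I(h) = h**2 + h = h + h**2)
(19503 - I(210))/670962 = (19503 - 210*(1 + 210))/670962 = (19503 - 210*211)*(1/670962) = (19503 - 1*44310)*(1/670962) = (19503 - 44310)*(1/670962) = -24807*1/670962 = -8269/223654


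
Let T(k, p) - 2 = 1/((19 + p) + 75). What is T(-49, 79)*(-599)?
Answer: -207853/173 ≈ -1201.5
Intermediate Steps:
T(k, p) = 2 + 1/(94 + p) (T(k, p) = 2 + 1/((19 + p) + 75) = 2 + 1/(94 + p))
T(-49, 79)*(-599) = ((189 + 2*79)/(94 + 79))*(-599) = ((189 + 158)/173)*(-599) = ((1/173)*347)*(-599) = (347/173)*(-599) = -207853/173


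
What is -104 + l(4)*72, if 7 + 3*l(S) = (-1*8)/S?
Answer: -320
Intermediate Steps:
l(S) = -7/3 - 8/(3*S) (l(S) = -7/3 + ((-1*8)/S)/3 = -7/3 + (-8/S)/3 = -7/3 - 8/(3*S))
-104 + l(4)*72 = -104 + ((1/3)*(-8 - 7*4)/4)*72 = -104 + ((1/3)*(1/4)*(-8 - 28))*72 = -104 + ((1/3)*(1/4)*(-36))*72 = -104 - 3*72 = -104 - 216 = -320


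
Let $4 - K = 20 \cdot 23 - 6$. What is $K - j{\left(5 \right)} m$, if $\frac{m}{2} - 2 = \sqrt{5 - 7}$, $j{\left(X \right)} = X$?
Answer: $-470 - 10 i \sqrt{2} \approx -470.0 - 14.142 i$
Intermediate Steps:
$m = 4 + 2 i \sqrt{2}$ ($m = 4 + 2 \sqrt{5 - 7} = 4 + 2 \sqrt{-2} = 4 + 2 i \sqrt{2} \approx 4.0 + 2.8284 i$)
$K = -450$ ($K = 4 - \left(20 \cdot 23 - 6\right) = 4 - \left(460 - 6\right) = 4 - 454 = -450$)
$K - j{\left(5 \right)} m = -450 - 5 \left(4 + 2 i \sqrt{2}\right) = -450 - \left(20 + 10 i \sqrt{2}\right) = -470 - 10 i \sqrt{2}$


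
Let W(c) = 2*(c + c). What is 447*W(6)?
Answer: 10728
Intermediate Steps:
W(c) = 4*c (W(c) = 2*(2*c) = 4*c)
447*W(6) = 447*(4*6) = 447*24 = 10728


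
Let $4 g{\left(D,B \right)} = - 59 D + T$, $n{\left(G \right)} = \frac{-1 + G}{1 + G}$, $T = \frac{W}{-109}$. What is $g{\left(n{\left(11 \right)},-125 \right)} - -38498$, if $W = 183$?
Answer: $\frac{100677515}{2616} \approx 38485.0$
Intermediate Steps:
$T = - \frac{183}{109}$ ($T = \frac{183}{-109} = 183 \left(- \frac{1}{109}\right) = - \frac{183}{109} \approx -1.6789$)
$n{\left(G \right)} = \frac{-1 + G}{1 + G}$
$g{\left(D,B \right)} = - \frac{183}{436} - \frac{59 D}{4}$ ($g{\left(D,B \right)} = \frac{- 59 D - \frac{183}{109}}{4} = \frac{- \frac{183}{109} - 59 D}{4} = - \frac{183}{436} - \frac{59 D}{4}$)
$g{\left(n{\left(11 \right)},-125 \right)} - -38498 = \left(- \frac{183}{436} - \frac{59 \frac{-1 + 11}{1 + 11}}{4}\right) - -38498 = \left(- \frac{183}{436} - \frac{59 \cdot \frac{1}{12} \cdot 10}{4}\right) + 38498 = \left(- \frac{183}{436} - \frac{295}{24}\right) + 38498 = - \frac{33253}{2616} + 38498 = \frac{100677515}{2616}$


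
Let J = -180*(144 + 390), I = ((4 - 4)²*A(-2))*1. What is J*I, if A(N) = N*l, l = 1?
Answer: 0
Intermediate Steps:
A(N) = N (A(N) = N*1 = N)
I = 0 (I = ((4 - 4)²*(-2))*1 = (0²*(-2))*1 = (0*(-2))*1 = 0*1 = 0)
J = -96120 (J = -180*534 = -1*96120 = -96120)
J*I = -96120*0 = 0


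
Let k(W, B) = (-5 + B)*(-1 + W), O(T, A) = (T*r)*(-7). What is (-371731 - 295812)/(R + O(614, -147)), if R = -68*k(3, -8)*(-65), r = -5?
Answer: 667543/93430 ≈ 7.1448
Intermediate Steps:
O(T, A) = 35*T (O(T, A) = (T*(-5))*(-7) = -5*T*(-7) = 35*T)
k(W, B) = (-1 + W)*(-5 + B)
R = -114920 (R = -68*(5 - 1*(-8) - 5*3 - 8*3)*(-65) = -68*(5 + 8 - 15 - 24)*(-65) = -68*(-26)*(-65) = 1768*(-65) = -114920)
(-371731 - 295812)/(R + O(614, -147)) = (-371731 - 295812)/(-114920 + 35*614) = -667543/(-114920 + 21490) = -667543/(-93430) = -667543*(-1/93430) = 667543/93430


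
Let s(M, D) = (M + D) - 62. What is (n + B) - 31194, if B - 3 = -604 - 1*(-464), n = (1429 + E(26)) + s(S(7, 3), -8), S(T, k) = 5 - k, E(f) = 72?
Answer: -29898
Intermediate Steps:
s(M, D) = -62 + D + M (s(M, D) = (D + M) - 62 = -62 + D + M)
n = 1433 (n = (1429 + 72) + (-62 - 8 + (5 - 1*3)) = 1501 + (-62 - 8 + (5 - 3)) = 1501 + (-62 - 8 + 2) = 1501 - 68 = 1433)
B = -137 (B = 3 + (-604 - 1*(-464)) = 3 + (-604 + 464) = 3 - 140 = -137)
(n + B) - 31194 = (1433 - 137) - 31194 = 1296 - 31194 = -29898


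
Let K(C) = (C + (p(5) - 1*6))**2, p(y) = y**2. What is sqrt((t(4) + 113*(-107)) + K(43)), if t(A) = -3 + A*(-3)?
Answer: 9*I*sqrt(102) ≈ 90.896*I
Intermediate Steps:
t(A) = -3 - 3*A
K(C) = (19 + C)**2 (K(C) = (C + (5**2 - 1*6))**2 = (C + (25 - 6))**2 = (C + 19)**2 = (19 + C)**2)
sqrt((t(4) + 113*(-107)) + K(43)) = sqrt(((-3 - 3*4) + 113*(-107)) + (19 + 43)**2) = sqrt(((-3 - 12) - 12091) + 62**2) = sqrt((-15 - 12091) + 3844) = sqrt(-12106 + 3844) = sqrt(-8262) = 9*I*sqrt(102)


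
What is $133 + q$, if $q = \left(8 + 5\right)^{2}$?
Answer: $302$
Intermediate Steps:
$q = 169$ ($q = 13^{2} = 169$)
$133 + q = 133 + 169 = 302$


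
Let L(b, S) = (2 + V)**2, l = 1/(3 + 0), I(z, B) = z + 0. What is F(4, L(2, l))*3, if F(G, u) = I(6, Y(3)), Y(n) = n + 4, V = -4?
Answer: 18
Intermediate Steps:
Y(n) = 4 + n
I(z, B) = z
l = 1/3 ≈ 0.33333
L(b, S) = 4 (L(b, S) = (2 - 4)**2 = (-2)**2 = 4)
F(G, u) = 6
F(4, L(2, l))*3 = 6*3 = 18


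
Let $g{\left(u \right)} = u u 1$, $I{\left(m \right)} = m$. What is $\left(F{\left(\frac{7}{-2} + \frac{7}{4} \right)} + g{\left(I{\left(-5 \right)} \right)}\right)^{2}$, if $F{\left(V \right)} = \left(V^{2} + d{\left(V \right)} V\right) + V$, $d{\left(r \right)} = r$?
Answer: $\frac{55225}{64} \approx 862.89$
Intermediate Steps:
$g{\left(u \right)} = u^{2}$ ($g{\left(u \right)} = u^{2} \cdot 1 = u^{2}$)
$F{\left(V \right)} = V + 2 V^{2}$ ($F{\left(V \right)} = \left(V^{2} + V V\right) + V = \left(V^{2} + V^{2}\right) + V = 2 V^{2} + V = V + 2 V^{2}$)
$\left(F{\left(\frac{7}{-2} + \frac{7}{4} \right)} + g{\left(I{\left(-5 \right)} \right)}\right)^{2} = \left(\left(\frac{7}{-2} + \frac{7}{4}\right) \left(1 + 2 \left(\frac{7}{-2} + \frac{7}{4}\right)\right) + \left(-5\right)^{2}\right)^{2} = \left(\left(7 \left(- \frac{1}{2}\right) + 7 \cdot \frac{1}{4}\right) \left(1 + 2 \left(7 \left(- \frac{1}{2}\right) + 7 \cdot \frac{1}{4}\right)\right) + 25\right)^{2} = \left(\left(- \frac{7}{2} + \frac{7}{4}\right) \left(1 + 2 \left(- \frac{7}{2} + \frac{7}{4}\right)\right) + 25\right)^{2} = \left(- \frac{7 \left(1 + 2 \left(- \frac{7}{4}\right)\right)}{4} + 25\right)^{2} = \left(- \frac{7 \left(1 - \frac{7}{2}\right)}{4} + 25\right)^{2} = \left(\left(- \frac{7}{4}\right) \left(- \frac{5}{2}\right) + 25\right)^{2} = \left(\frac{35}{8} + 25\right)^{2} = \left(\frac{235}{8}\right)^{2} = \frac{55225}{64}$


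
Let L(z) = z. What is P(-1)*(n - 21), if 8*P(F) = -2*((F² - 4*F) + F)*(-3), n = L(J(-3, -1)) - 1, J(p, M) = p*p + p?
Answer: -48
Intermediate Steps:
J(p, M) = p + p² (J(p, M) = p² + p = p + p²)
n = 5 (n = -3*(1 - 3) - 1 = -3*(-2) - 1 = 6 - 1 = 5)
P(F) = -9*F/4 + 3*F²/4 (P(F) = (-2*((F² - 4*F) + F)*(-3))/8 = (-2*(F² - 3*F)*(-3))/8 = ((-2*F² + 6*F)*(-3))/8 = (-18*F + 6*F²)/8 = -9*F/4 + 3*F²/4)
P(-1)*(n - 21) = ((¾)*(-1)*(-3 - 1))*(5 - 21) = ((¾)*(-1)*(-4))*(-16) = 3*(-16) = -48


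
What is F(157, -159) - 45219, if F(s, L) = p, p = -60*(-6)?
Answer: -44859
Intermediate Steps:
p = 360 (p = -10*(-36) = 360)
F(s, L) = 360
F(157, -159) - 45219 = 360 - 45219 = -44859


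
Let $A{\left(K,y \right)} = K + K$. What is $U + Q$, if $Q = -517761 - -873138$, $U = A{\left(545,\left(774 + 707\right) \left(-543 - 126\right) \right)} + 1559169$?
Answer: $1915636$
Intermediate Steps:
$A{\left(K,y \right)} = 2 K$
$U = 1560259$ ($U = 2 \cdot 545 + 1559169 = 1090 + 1559169 = 1560259$)
$Q = 355377$ ($Q = -517761 + 873138 = 355377$)
$U + Q = 1560259 + 355377 = 1915636$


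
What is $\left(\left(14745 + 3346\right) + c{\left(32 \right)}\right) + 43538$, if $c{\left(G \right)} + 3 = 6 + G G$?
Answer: $62656$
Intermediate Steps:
$c{\left(G \right)} = 3 + G^{2}$ ($c{\left(G \right)} = -3 + \left(6 + G G\right) = -3 + \left(6 + G^{2}\right) = 3 + G^{2}$)
$\left(\left(14745 + 3346\right) + c{\left(32 \right)}\right) + 43538 = \left(\left(14745 + 3346\right) + \left(3 + 32^{2}\right)\right) + 43538 = \left(18091 + \left(3 + 1024\right)\right) + 43538 = \left(18091 + 1027\right) + 43538 = 19118 + 43538 = 62656$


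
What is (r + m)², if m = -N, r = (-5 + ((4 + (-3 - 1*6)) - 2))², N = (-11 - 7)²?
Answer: 32400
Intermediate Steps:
N = 324 (N = (-18)² = 324)
r = 144 (r = (-5 + ((4 + (-3 - 6)) - 2))² = (-5 + ((4 - 9) - 2))² = (-5 + (-5 - 2))² = (-5 - 7)² = (-12)² = 144)
m = -324 (m = -1*324 = -324)
(r + m)² = (144 - 324)² = (-180)² = 32400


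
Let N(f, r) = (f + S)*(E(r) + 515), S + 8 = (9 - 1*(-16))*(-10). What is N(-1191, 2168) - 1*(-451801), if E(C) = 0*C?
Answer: -294434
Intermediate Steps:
S = -258 (S = -8 + (9 - 1*(-16))*(-10) = -8 + (9 + 16)*(-10) = -8 + 25*(-10) = -8 - 250 = -258)
E(C) = 0
N(f, r) = -132870 + 515*f (N(f, r) = (f - 258)*(0 + 515) = (-258 + f)*515 = -132870 + 515*f)
N(-1191, 2168) - 1*(-451801) = (-132870 + 515*(-1191)) - 1*(-451801) = (-132870 - 613365) + 451801 = -746235 + 451801 = -294434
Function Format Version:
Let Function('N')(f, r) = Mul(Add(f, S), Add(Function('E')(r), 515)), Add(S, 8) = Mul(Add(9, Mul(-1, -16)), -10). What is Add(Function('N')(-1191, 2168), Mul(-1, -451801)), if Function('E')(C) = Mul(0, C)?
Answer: -294434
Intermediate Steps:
S = -258 (S = Add(-8, Mul(Add(9, Mul(-1, -16)), -10)) = Add(-8, Mul(Add(9, 16), -10)) = Add(-8, Mul(25, -10)) = Add(-8, -250) = -258)
Function('E')(C) = 0
Function('N')(f, r) = Add(-132870, Mul(515, f)) (Function('N')(f, r) = Mul(Add(f, -258), Add(0, 515)) = Mul(Add(-258, f), 515) = Add(-132870, Mul(515, f)))
Add(Function('N')(-1191, 2168), Mul(-1, -451801)) = Add(Add(-132870, Mul(515, -1191)), Mul(-1, -451801)) = Add(Add(-132870, -613365), 451801) = Add(-746235, 451801) = -294434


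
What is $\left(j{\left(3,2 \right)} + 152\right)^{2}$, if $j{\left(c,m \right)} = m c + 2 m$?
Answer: $26244$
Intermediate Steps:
$j{\left(c,m \right)} = 2 m + c m$ ($j{\left(c,m \right)} = c m + 2 m = 2 m + c m$)
$\left(j{\left(3,2 \right)} + 152\right)^{2} = \left(2 \left(2 + 3\right) + 152\right)^{2} = \left(2 \cdot 5 + 152\right)^{2} = \left(10 + 152\right)^{2} = 162^{2} = 26244$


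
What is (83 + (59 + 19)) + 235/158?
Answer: 25673/158 ≈ 162.49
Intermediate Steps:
(83 + (59 + 19)) + 235/158 = (83 + 78) + 235*(1/158) = 161 + 235/158 = 25673/158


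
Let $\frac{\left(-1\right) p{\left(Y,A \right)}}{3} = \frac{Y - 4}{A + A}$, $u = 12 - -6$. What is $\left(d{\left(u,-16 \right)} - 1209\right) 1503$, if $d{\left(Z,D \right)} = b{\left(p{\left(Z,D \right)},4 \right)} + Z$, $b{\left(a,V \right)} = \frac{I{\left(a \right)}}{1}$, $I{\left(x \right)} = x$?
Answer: $- \frac{28609605}{16} \approx -1.7881 \cdot 10^{6}$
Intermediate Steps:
$u = 18$ ($u = 12 + 6 = 18$)
$p{\left(Y,A \right)} = - \frac{3 \left(-4 + Y\right)}{2 A}$ ($p{\left(Y,A \right)} = - 3 \frac{Y - 4}{A + A} = - 3 \frac{-4 + Y}{2 A} = - \frac{3 \left(-4 + Y\right)}{2 A}$)
$b{\left(a,V \right)} = a$ ($b{\left(a,V \right)} = \frac{a}{1} = a 1 = a$)
$d{\left(Z,D \right)} = Z + \frac{3 \left(4 - Z\right)}{2 D}$ ($d{\left(Z,D \right)} = \frac{3 \left(4 - Z\right)}{2 D} + Z = Z + \frac{3 \left(4 - Z\right)}{2 D}$)
$\left(d{\left(u,-16 \right)} - 1209\right) 1503 = \left(\frac{6 - 27 - 288}{-16} - 1209\right) 1503 = \left(- \frac{6 - 27 - 288}{16} - 1209\right) 1503 = \left(\left(- \frac{1}{16}\right) \left(-309\right) - 1209\right) 1503 = \left(\frac{309}{16} - 1209\right) 1503 = \left(- \frac{19035}{16}\right) 1503 = - \frac{28609605}{16}$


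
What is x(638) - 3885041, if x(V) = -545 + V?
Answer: -3884948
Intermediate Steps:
x(638) - 3885041 = (-545 + 638) - 3885041 = 93 - 3885041 = -3884948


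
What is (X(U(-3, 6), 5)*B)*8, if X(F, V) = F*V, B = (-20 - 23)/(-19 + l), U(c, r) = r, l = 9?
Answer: 1032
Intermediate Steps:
B = 43/10 (B = (-20 - 23)/(-19 + 9) = -43/(-10) = -43*(-⅒) = 43/10 ≈ 4.3000)
(X(U(-3, 6), 5)*B)*8 = ((6*5)*(43/10))*8 = (30*(43/10))*8 = 129*8 = 1032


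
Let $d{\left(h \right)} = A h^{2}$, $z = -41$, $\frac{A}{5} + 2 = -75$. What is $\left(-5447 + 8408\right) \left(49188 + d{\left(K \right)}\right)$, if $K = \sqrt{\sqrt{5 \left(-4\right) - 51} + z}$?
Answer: $192385053 - 1139985 i \sqrt{71} \approx 1.9239 \cdot 10^{8} - 9.6057 \cdot 10^{6} i$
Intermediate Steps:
$A = -385$ ($A = -10 + 5 \left(-75\right) = -10 - 375 = -385$)
$K = \sqrt{-41 + i \sqrt{71}}$ ($K = \sqrt{\sqrt{5 \left(-4\right) - 51} - 41} = \sqrt{\sqrt{-20 - 51} - 41} = \sqrt{\sqrt{-71} - 41} = \sqrt{i \sqrt{71} - 41} = \sqrt{-41 + i \sqrt{71}} \approx 0.65456 + 6.4365 i$)
$d{\left(h \right)} = - 385 h^{2}$
$\left(-5447 + 8408\right) \left(49188 + d{\left(K \right)}\right) = \left(-5447 + 8408\right) \left(49188 - 385 \left(\sqrt{-41 + i \sqrt{71}}\right)^{2}\right) = 2961 \left(49188 - 385 \left(-41 + i \sqrt{71}\right)\right) = 2961 \left(49188 + \left(15785 - 385 i \sqrt{71}\right)\right) = 2961 \left(64973 - 385 i \sqrt{71}\right) = 192385053 - 1139985 i \sqrt{71}$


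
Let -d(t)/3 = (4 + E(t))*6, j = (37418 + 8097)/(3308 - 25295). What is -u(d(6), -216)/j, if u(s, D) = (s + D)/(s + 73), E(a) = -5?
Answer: -621918/591695 ≈ -1.0511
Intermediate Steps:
j = -45515/21987 (j = 45515/(-21987) = 45515*(-1/21987) = -45515/21987 ≈ -2.0701)
d(t) = 18 (d(t) = -3*(4 - 5)*6 = -(-3)*6 = -3*(-6) = 18)
u(s, D) = (D + s)/(73 + s)
-u(d(6), -216)/j = -(-216 + 18)/(73 + 18)/(-45515/21987) = --198/91*(-21987)/45515 = -(1/91)*(-198)*(-21987)/45515 = -(-198)*(-21987)/(91*45515) = -1*621918/591695 = -621918/591695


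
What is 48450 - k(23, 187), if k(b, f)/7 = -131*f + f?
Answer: 218620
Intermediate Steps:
k(b, f) = -910*f (k(b, f) = 7*(-131*f + f) = 7*(-130*f) = -910*f)
48450 - k(23, 187) = 48450 - (-910)*187 = 48450 - 1*(-170170) = 48450 + 170170 = 218620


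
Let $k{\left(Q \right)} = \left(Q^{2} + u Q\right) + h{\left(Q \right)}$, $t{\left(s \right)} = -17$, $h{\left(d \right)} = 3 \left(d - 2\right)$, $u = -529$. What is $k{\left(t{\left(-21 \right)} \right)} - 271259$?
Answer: $-262034$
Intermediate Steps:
$h{\left(d \right)} = -6 + 3 d$ ($h{\left(d \right)} = 3 \left(-2 + d\right) = -6 + 3 d$)
$k{\left(Q \right)} = -6 + Q^{2} - 526 Q$ ($k{\left(Q \right)} = \left(Q^{2} - 529 Q\right) + \left(-6 + 3 Q\right) = -6 + Q^{2} - 526 Q$)
$k{\left(t{\left(-21 \right)} \right)} - 271259 = \left(-6 + \left(-17\right)^{2} - -8942\right) - 271259 = \left(-6 + 289 + 8942\right) - 271259 = 9225 - 271259 = -262034$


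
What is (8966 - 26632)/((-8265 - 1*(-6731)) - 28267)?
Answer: 17666/29801 ≈ 0.59280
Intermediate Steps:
(8966 - 26632)/((-8265 - 1*(-6731)) - 28267) = -17666/((-8265 + 6731) - 28267) = -17666/(-1534 - 28267) = -17666/(-29801) = -17666*(-1/29801) = 17666/29801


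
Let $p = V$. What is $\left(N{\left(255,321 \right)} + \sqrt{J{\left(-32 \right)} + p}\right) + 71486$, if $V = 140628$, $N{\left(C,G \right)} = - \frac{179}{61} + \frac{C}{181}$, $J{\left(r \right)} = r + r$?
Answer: $\frac{789260082}{11041} + 2 \sqrt{35141} \approx 71859.0$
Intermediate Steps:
$J{\left(r \right)} = 2 r$
$N{\left(C,G \right)} = - \frac{179}{61} + \frac{C}{181}$ ($N{\left(C,G \right)} = \left(-179\right) \frac{1}{61} + C \frac{1}{181} = - \frac{179}{61} + \frac{C}{181}$)
$p = 140628$
$\left(N{\left(255,321 \right)} + \sqrt{J{\left(-32 \right)} + p}\right) + 71486 = \left(\left(- \frac{179}{61} + \frac{1}{181} \cdot 255\right) + \sqrt{2 \left(-32\right) + 140628}\right) + 71486 = \left(\left(- \frac{179}{61} + \frac{255}{181}\right) + \sqrt{-64 + 140628}\right) + 71486 = \left(- \frac{16844}{11041} + \sqrt{140564}\right) + 71486 = \left(- \frac{16844}{11041} + 2 \sqrt{35141}\right) + 71486 = \frac{789260082}{11041} + 2 \sqrt{35141}$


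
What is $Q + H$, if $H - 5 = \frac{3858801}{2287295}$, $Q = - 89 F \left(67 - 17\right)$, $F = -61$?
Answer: $\frac{620901523026}{2287295} \approx 2.7146 \cdot 10^{5}$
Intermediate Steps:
$Q = 271450$ ($Q = - 89 \left(- 61 \left(67 - 17\right)\right) = - 89 \left(\left(-61\right) 50\right) = \left(-89\right) \left(-3050\right) = 271450$)
$H = \frac{15295276}{2287295}$ ($H = 5 + \frac{3858801}{2287295} = \frac{15295276}{2287295} \approx 6.6871$)
$Q + H = 271450 + \frac{15295276}{2287295} = \frac{620901523026}{2287295}$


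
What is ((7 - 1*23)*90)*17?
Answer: -24480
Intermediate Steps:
((7 - 1*23)*90)*17 = ((7 - 23)*90)*17 = -16*90*17 = -1440*17 = -24480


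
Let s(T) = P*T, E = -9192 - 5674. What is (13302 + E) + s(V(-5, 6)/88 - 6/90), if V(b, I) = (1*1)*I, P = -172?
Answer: -258103/165 ≈ -1564.3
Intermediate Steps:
E = -14866
V(b, I) = I (V(b, I) = 1*I = I)
s(T) = -172*T
(13302 + E) + s(V(-5, 6)/88 - 6/90) = (13302 - 14866) - 172*(6/88 - 6/90) = -1564 - 172*(6*(1/88) - 6*1/90) = -1564 - 172*(3/44 - 1/15) = -1564 - 172*1/660 = -1564 - 43/165 = -258103/165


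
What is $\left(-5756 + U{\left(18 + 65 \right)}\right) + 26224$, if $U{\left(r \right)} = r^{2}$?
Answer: $27357$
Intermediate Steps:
$\left(-5756 + U{\left(18 + 65 \right)}\right) + 26224 = \left(-5756 + \left(18 + 65\right)^{2}\right) + 26224 = \left(-5756 + 83^{2}\right) + 26224 = \left(-5756 + 6889\right) + 26224 = 1133 + 26224 = 27357$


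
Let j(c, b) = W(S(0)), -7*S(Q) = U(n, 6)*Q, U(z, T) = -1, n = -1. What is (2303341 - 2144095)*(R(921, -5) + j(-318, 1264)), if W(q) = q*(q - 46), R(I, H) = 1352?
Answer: 215300592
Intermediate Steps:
S(Q) = Q/7 (S(Q) = -(-1)*Q/7 = Q/7)
W(q) = q*(-46 + q)
j(c, b) = 0 (j(c, b) = ((⅐)*0)*(-46 + (⅐)*0) = 0*(-46 + 0) = 0*(-46) = 0)
(2303341 - 2144095)*(R(921, -5) + j(-318, 1264)) = (2303341 - 2144095)*(1352 + 0) = 159246*1352 = 215300592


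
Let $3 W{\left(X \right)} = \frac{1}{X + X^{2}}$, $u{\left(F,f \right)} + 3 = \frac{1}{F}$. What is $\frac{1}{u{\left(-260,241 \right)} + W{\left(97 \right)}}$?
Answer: $- \frac{3707340}{11136149} \approx -0.33291$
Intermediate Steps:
$u{\left(F,f \right)} = -3 + \frac{1}{F}$
$W{\left(X \right)} = \frac{1}{3 \left(X + X^{2}\right)}$
$\frac{1}{u{\left(-260,241 \right)} + W{\left(97 \right)}} = \frac{1}{\left(-3 + \frac{1}{-260}\right) + \frac{1}{3 \cdot 97 \left(1 + 97\right)}} = \frac{1}{\left(-3 - \frac{1}{260}\right) + \frac{1}{3} \cdot \frac{1}{97} \cdot \frac{1}{98}} = \frac{1}{- \frac{781}{260} + \frac{1}{3} \cdot \frac{1}{97} \cdot \frac{1}{98}} = \frac{1}{- \frac{781}{260} + \frac{1}{28518}} = \frac{1}{- \frac{11136149}{3707340}} = - \frac{3707340}{11136149}$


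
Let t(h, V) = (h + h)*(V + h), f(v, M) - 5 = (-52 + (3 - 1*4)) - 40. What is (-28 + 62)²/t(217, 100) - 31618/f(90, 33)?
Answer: 1087510733/3026716 ≈ 359.30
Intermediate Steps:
f(v, M) = -88 (f(v, M) = 5 + ((-52 + (3 - 1*4)) - 40) = 5 + ((-52 + (3 - 4)) - 40) = 5 + ((-52 - 1) - 40) = 5 + (-53 - 40) = 5 - 93 = -88)
t(h, V) = 2*h*(V + h) (t(h, V) = (2*h)*(V + h) = 2*h*(V + h))
(-28 + 62)²/t(217, 100) - 31618/f(90, 33) = (-28 + 62)²/((2*217*(100 + 217))) - 31618/(-88) = 34²/((2*217*317)) - 31618*(-1/88) = 1156/137578 + 15809/44 = 1156*(1/137578) + 15809/44 = 578/68789 + 15809/44 = 1087510733/3026716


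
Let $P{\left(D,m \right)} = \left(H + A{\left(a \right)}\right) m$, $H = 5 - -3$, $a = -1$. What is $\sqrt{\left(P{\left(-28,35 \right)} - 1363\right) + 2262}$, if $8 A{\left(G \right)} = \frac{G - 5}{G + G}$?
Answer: $\frac{17 \sqrt{66}}{4} \approx 34.527$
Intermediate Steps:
$H = 8$ ($H = 5 + 3 = 8$)
$A{\left(G \right)} = \frac{-5 + G}{16 G}$ ($A{\left(G \right)} = \frac{\left(G - 5\right) \frac{1}{G + G}}{8} = \frac{\left(-5 + G\right) \frac{1}{2 G}}{8} = \frac{\frac{1}{2} \frac{1}{G} \left(-5 + G\right)}{8} = \frac{-5 + G}{16 G}$)
$P{\left(D,m \right)} = \frac{67 m}{8}$ ($P{\left(D,m \right)} = \left(8 + \frac{-5 - 1}{16 \left(-1\right)}\right) m = \left(8 + \frac{1}{16} \left(-1\right) \left(-6\right)\right) m = \left(8 + \frac{3}{8}\right) m = \frac{67 m}{8}$)
$\sqrt{\left(P{\left(-28,35 \right)} - 1363\right) + 2262} = \sqrt{\left(\frac{67}{8} \cdot 35 - 1363\right) + 2262} = \sqrt{\left(\frac{2345}{8} - 1363\right) + 2262} = \sqrt{- \frac{8559}{8} + 2262} = \sqrt{\frac{9537}{8}} = \frac{17 \sqrt{66}}{4}$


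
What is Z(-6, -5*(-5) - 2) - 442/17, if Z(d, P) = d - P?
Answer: -55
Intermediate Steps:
Z(-6, -5*(-5) - 2) - 442/17 = (-6 - (-5*(-5) - 2)) - 442/17 = (-6 - (25 - 2)) - 442*1/17 = (-6 - 1*23) - 26 = (-6 - 23) - 26 = -29 - 26 = -55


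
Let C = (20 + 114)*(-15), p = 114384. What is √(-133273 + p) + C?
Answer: -2010 + I*√18889 ≈ -2010.0 + 137.44*I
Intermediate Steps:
C = -2010 (C = 134*(-15) = -2010)
√(-133273 + p) + C = √(-133273 + 114384) - 2010 = √(-18889) - 2010 = I*√18889 - 2010 = -2010 + I*√18889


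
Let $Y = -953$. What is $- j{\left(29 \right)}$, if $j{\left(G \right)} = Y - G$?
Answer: $982$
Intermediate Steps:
$j{\left(G \right)} = -953 - G$
$- j{\left(29 \right)} = - (-953 - 29) = \left(-1\right) \left(-982\right) = 982$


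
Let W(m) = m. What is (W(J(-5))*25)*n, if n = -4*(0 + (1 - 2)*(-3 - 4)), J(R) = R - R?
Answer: 0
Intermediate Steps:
J(R) = 0
n = -28 (n = -4*(0 - 1*(-7)) = -4*(0 + 7) = -4*7 = -28)
(W(J(-5))*25)*n = (0*25)*(-28) = 0*(-28) = 0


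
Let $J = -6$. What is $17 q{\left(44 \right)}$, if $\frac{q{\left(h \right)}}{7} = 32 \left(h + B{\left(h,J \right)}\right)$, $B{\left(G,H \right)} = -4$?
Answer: $152320$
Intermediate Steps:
$q{\left(h \right)} = -896 + 224 h$ ($q{\left(h \right)} = 7 \cdot 32 \left(h - 4\right) = 7 \cdot 32 \left(-4 + h\right) = 7 \left(-128 + 32 h\right) = -896 + 224 h$)
$17 q{\left(44 \right)} = 17 \left(-896 + 224 \cdot 44\right) = 17 \left(-896 + 9856\right) = 17 \cdot 8960 = 152320$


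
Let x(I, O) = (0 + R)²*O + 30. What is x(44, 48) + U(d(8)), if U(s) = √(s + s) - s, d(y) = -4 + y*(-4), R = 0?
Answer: 66 + 6*I*√2 ≈ 66.0 + 8.4853*I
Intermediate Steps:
d(y) = -4 - 4*y
U(s) = -s + √2*√s (U(s) = √(2*s) - s = √2*√s - s = -s + √2*√s)
x(I, O) = 30 (x(I, O) = (0 + 0)²*O + 30 = 0²*O + 30 = 0*O + 30 = 0 + 30 = 30)
x(44, 48) + U(d(8)) = 30 + (-(-4 - 4*8) + √2*√(-4 - 4*8)) = 30 + (-(-4 - 32) + √2*√(-4 - 32)) = 30 + (-1*(-36) + √2*√(-36)) = 30 + (36 + √2*(6*I)) = 30 + (36 + 6*I*√2) = 66 + 6*I*√2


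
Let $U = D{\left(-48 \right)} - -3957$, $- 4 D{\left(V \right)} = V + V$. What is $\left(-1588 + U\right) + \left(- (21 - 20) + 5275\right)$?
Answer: $7667$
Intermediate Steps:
$D{\left(V \right)} = - \frac{V}{2}$ ($D{\left(V \right)} = - \frac{V + V}{4} = - \frac{2 V}{4} = - \frac{V}{2}$)
$U = 3981$ ($U = \left(- \frac{1}{2}\right) \left(-48\right) - -3957 = 24 + 3957 = 3981$)
$\left(-1588 + U\right) + \left(- (21 - 20) + 5275\right) = \left(-1588 + 3981\right) + \left(- (21 - 20) + 5275\right) = 2393 + \left(\left(-1\right) 1 + 5275\right) = 2393 + \left(-1 + 5275\right) = 2393 + 5274 = 7667$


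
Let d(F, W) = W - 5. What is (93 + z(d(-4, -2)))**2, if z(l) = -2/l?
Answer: 426409/49 ≈ 8702.2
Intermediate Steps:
d(F, W) = -5 + W
(93 + z(d(-4, -2)))**2 = (93 - 2/(-5 - 2))**2 = (93 - 2/(-7))**2 = (93 - 2*(-1/7))**2 = (93 + 2/7)**2 = (653/7)**2 = 426409/49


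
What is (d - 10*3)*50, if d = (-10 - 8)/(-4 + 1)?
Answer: -1200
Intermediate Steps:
d = 6 (d = -18/(-3) = -18*(-⅓) = 6)
(d - 10*3)*50 = (6 - 10*3)*50 = (6 - 30)*50 = -24*50 = -1200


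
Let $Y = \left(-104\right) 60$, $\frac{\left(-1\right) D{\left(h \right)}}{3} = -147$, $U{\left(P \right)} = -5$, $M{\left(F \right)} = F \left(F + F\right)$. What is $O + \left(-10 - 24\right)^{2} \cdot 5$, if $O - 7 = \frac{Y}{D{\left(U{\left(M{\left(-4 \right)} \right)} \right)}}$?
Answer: $\frac{848609}{147} \approx 5772.9$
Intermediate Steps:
$M{\left(F \right)} = 2 F^{2}$ ($M{\left(F \right)} = F 2 F = 2 F^{2}$)
$D{\left(h \right)} = 441$ ($D{\left(h \right)} = \left(-3\right) \left(-147\right) = 441$)
$Y = -6240$
$O = - \frac{1051}{147}$ ($O = 7 - \frac{6240}{441} = 7 - \frac{2080}{147} = - \frac{1051}{147} \approx -7.1497$)
$O + \left(-10 - 24\right)^{2} \cdot 5 = - \frac{1051}{147} + \left(-10 - 24\right)^{2} \cdot 5 = - \frac{1051}{147} + \left(-34\right)^{2} \cdot 5 = - \frac{1051}{147} + 1156 \cdot 5 = - \frac{1051}{147} + 5780 = \frac{848609}{147}$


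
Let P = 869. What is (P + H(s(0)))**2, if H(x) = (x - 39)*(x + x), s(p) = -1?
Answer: 900601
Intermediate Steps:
H(x) = 2*x*(-39 + x) (H(x) = (-39 + x)*(2*x) = 2*x*(-39 + x))
(P + H(s(0)))**2 = (869 + 2*(-1)*(-39 - 1))**2 = (869 + 2*(-1)*(-40))**2 = (869 + 80)**2 = 949**2 = 900601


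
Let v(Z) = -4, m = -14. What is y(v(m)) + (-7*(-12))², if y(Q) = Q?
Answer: 7052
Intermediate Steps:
y(v(m)) + (-7*(-12))² = -4 + (-7*(-12))² = -4 + 84² = -4 + 7056 = 7052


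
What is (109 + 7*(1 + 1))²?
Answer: 15129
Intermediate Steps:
(109 + 7*(1 + 1))² = (109 + 7*2)² = (109 + 14)² = 123² = 15129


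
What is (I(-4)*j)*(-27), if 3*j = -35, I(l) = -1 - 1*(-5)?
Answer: 1260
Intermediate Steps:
I(l) = 4 (I(l) = -1 + 5 = 4)
j = -35/3 (j = (⅓)*(-35) = -35/3 ≈ -11.667)
(I(-4)*j)*(-27) = (4*(-35/3))*(-27) = -140/3*(-27) = 1260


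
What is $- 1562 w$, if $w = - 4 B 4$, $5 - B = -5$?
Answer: $249920$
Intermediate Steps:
$B = 10$ ($B = 5 - -5 = 5 + 5 = 10$)
$w = -160$ ($w = \left(-4\right) 10 \cdot 4 = \left(-40\right) 4 = -160$)
$- 1562 w = \left(-1562\right) \left(-160\right) = 249920$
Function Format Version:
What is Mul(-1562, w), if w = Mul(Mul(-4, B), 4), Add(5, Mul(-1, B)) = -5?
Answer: 249920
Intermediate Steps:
B = 10 (B = Add(5, Mul(-1, -5)) = Add(5, 5) = 10)
w = -160 (w = Mul(Mul(-4, 10), 4) = Mul(-40, 4) = -160)
Mul(-1562, w) = Mul(-1562, -160) = 249920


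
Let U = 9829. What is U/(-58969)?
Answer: -9829/58969 ≈ -0.16668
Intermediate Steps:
U/(-58969) = 9829/(-58969) = 9829*(-1/58969) = -9829/58969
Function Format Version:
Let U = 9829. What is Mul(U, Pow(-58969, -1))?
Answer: Rational(-9829, 58969) ≈ -0.16668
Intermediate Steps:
Mul(U, Pow(-58969, -1)) = Mul(9829, Pow(-58969, -1)) = Mul(9829, Rational(-1, 58969)) = Rational(-9829, 58969)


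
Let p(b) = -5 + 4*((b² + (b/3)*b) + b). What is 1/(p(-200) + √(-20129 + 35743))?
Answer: 1912755/406514491699 - 9*√15614/406514491699 ≈ 4.7025e-6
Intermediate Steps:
p(b) = -5 + 4*b + 16*b²/3 (p(b) = -5 + 4*((b² + (b*(⅓))*b) + b) = -5 + 4*((b² + (b/3)*b) + b) = -5 + 4*((b² + b²/3) + b) = -5 + 4*(4*b²/3 + b) = -5 + 4*(b + 4*b²/3) = -5 + (4*b + 16*b²/3) = -5 + 4*b + 16*b²/3)
1/(p(-200) + √(-20129 + 35743)) = 1/((-5 + 4*(-200) + (16/3)*(-200)²) + √(-20129 + 35743)) = 1/((-5 - 800 + (16/3)*40000) + √15614) = 1/((-5 - 800 + 640000/3) + √15614) = 1/(637585/3 + √15614)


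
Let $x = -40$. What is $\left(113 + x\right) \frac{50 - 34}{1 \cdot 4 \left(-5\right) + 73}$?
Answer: $\frac{1168}{53} \approx 22.038$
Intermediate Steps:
$\left(113 + x\right) \frac{50 - 34}{1 \cdot 4 \left(-5\right) + 73} = \left(113 - 40\right) \frac{50 - 34}{1 \cdot 4 \left(-5\right) + 73} = 73 \frac{16}{4 \left(-5\right) + 73} = 73 \frac{16}{-20 + 73} = 73 \cdot \frac{16}{53} = \frac{1168}{53}$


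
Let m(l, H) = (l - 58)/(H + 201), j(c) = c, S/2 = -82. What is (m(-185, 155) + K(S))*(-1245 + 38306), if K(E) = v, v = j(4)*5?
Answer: 254868497/356 ≈ 7.1592e+5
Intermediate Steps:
S = -164 (S = 2*(-82) = -164)
v = 20 (v = 4*5 = 20)
K(E) = 20
m(l, H) = (-58 + l)/(201 + H)
(m(-185, 155) + K(S))*(-1245 + 38306) = ((-58 - 185)/(201 + 155) + 20)*(-1245 + 38306) = (-243/356 + 20)*37061 = (6877/356)*37061 = 254868497/356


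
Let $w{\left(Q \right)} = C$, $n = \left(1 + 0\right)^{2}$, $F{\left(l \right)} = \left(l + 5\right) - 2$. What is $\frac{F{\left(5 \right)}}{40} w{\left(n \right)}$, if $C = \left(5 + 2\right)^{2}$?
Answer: $\frac{49}{5} \approx 9.8$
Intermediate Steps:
$F{\left(l \right)} = 3 + l$ ($F{\left(l \right)} = \left(5 + l\right) - 2 = 3 + l$)
$n = 1$ ($n = 1^{2} = 1$)
$C = 49$ ($C = 7^{2} = 49$)
$w{\left(Q \right)} = 49$
$\frac{F{\left(5 \right)}}{40} w{\left(n \right)} = \frac{3 + 5}{40} \cdot 49 = 8 \cdot \frac{1}{40} \cdot 49 = \frac{1}{5} \cdot 49 = \frac{49}{5}$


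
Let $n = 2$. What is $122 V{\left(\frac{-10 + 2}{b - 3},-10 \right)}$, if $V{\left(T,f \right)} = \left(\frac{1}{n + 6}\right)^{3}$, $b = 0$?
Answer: $\frac{61}{256} \approx 0.23828$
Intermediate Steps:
$V{\left(T,f \right)} = \frac{1}{512}$ ($V{\left(T,f \right)} = \left(\frac{1}{2 + 6}\right)^{3} = \left(\frac{1}{8}\right)^{3} = \frac{1}{512}$)
$122 V{\left(\frac{-10 + 2}{b - 3},-10 \right)} = 122 \cdot \frac{1}{512} = \frac{61}{256}$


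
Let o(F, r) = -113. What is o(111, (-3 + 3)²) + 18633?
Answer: 18520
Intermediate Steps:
o(111, (-3 + 3)²) + 18633 = -113 + 18633 = 18520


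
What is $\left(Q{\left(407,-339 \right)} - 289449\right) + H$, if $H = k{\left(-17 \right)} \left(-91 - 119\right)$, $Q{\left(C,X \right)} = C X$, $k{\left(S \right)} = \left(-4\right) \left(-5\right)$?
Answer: $-431622$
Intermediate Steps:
$k{\left(S \right)} = 20$
$H = -4200$ ($H = 20 \left(-91 - 119\right) = 20 \left(-210\right) = -4200$)
$\left(Q{\left(407,-339 \right)} - 289449\right) + H = \left(407 \left(-339\right) - 289449\right) - 4200 = \left(-137973 - 289449\right) - 4200 = -427422 - 4200 = -431622$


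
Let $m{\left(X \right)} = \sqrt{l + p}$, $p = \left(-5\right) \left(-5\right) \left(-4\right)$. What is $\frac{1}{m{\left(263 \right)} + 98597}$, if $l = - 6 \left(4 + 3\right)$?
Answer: $\frac{98597}{9721368551} - \frac{i \sqrt{142}}{9721368551} \approx 1.0142 \cdot 10^{-5} - 1.2258 \cdot 10^{-9} i$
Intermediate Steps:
$p = -100$ ($p = 25 \left(-4\right) = -100$)
$l = -42$ ($l = \left(-6\right) 7 = -42$)
$m{\left(X \right)} = i \sqrt{142}$ ($m{\left(X \right)} = \sqrt{-42 - 100} = \sqrt{-142} = i \sqrt{142}$)
$\frac{1}{m{\left(263 \right)} + 98597} = \frac{1}{i \sqrt{142} + 98597} = \frac{1}{98597 + i \sqrt{142}}$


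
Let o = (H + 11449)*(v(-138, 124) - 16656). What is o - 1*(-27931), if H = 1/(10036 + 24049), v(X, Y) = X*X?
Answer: 932843156543/34085 ≈ 2.7368e+7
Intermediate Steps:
v(X, Y) = X²
H = 1/34085 ≈ 2.9338e-5
o = 931891128408/34085 (o = (1/34085 + 11449)*((-138)² - 16656) = 390239166*(19044 - 16656)/34085 = (390239166/34085)*2388 = 931891128408/34085 ≈ 2.7340e+7)
o - 1*(-27931) = 931891128408/34085 - 1*(-27931) = 931891128408/34085 + 27931 = 932843156543/34085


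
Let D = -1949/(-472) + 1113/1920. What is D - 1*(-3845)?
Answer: 145365009/37760 ≈ 3849.7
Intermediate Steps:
D = 177809/37760 (D = -1949*(-1/472) + 1113*(1/1920) = 1949/472 + 371/640 = 177809/37760 ≈ 4.7089)
D - 1*(-3845) = 177809/37760 - 1*(-3845) = 177809/37760 + 3845 = 145365009/37760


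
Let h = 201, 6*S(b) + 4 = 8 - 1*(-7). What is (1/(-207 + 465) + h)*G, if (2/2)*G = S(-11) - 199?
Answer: -61349197/1548 ≈ -39631.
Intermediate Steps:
S(b) = 11/6 (S(b) = -⅔ + (8 - 1*(-7))/6 = -⅔ + (8 + 7)/6 = -⅔ + (⅙)*15 = -⅔ + 5/2 = 11/6)
G = -1183/6 (G = 11/6 - 199 = -1183/6 ≈ -197.17)
(1/(-207 + 465) + h)*G = (1/(-207 + 465) + 201)*(-1183/6) = (1/258 + 201)*(-1183/6) = (51859/258)*(-1183/6) = -61349197/1548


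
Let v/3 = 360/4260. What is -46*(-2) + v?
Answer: 6550/71 ≈ 92.254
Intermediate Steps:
v = 18/71 (v = 3*(360/4260) = 3*(360*(1/4260)) = 3*(6/71) = 18/71 ≈ 0.25352)
-46*(-2) + v = -46*(-2) + 18/71 = 92 + 18/71 = 6550/71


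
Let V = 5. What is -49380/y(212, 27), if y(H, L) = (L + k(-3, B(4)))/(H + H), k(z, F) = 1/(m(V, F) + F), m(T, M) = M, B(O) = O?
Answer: -167496960/217 ≈ -7.7188e+5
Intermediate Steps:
k(z, F) = 1/(2*F) (k(z, F) = 1/(F + F) = 1/(2*F))
y(H, L) = (⅛ + L)/(2*H) (y(H, L) = (L + (½)/4)/(H + H) = (L + (½)*(¼))/((2*H)) = (L + ⅛)*(1/(2*H)) = (⅛ + L)*(1/(2*H)) = (⅛ + L)/(2*H))
-49380/y(212, 27) = -49380*3392/(1 + 8*27) = -49380*3392/(1 + 216) = -49380/((1/16)*(1/212)*217) = -49380/217/3392 = -49380*3392/217 = -167496960/217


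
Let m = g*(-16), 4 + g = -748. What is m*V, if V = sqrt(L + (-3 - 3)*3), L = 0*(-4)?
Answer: 36096*I*sqrt(2) ≈ 51047.0*I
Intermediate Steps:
L = 0
g = -752 (g = -4 - 748 = -752)
V = 3*I*sqrt(2) (V = sqrt(0 + (-3 - 3)*3) = sqrt(0 - 6*3) = sqrt(0 - 18) = sqrt(-18) = 3*I*sqrt(2) ≈ 4.2426*I)
m = 12032 (m = -752*(-16) = 12032)
m*V = 12032*(3*I*sqrt(2)) = 36096*I*sqrt(2)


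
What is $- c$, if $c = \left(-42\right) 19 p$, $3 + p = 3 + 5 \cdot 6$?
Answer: $23940$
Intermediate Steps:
$p = 30$ ($p = -3 + \left(3 + 5 \cdot 6\right) = -3 + \left(3 + 30\right) = -3 + 33 = 30$)
$c = -23940$ ($c = \left(-42\right) 19 \cdot 30 = \left(-798\right) 30 = -23940$)
$- c = \left(-1\right) \left(-23940\right) = 23940$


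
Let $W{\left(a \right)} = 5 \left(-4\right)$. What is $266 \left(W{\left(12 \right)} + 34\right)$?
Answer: $3724$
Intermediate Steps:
$W{\left(a \right)} = -20$
$266 \left(W{\left(12 \right)} + 34\right) = 266 \left(-20 + 34\right) = 266 \cdot 14 = 3724$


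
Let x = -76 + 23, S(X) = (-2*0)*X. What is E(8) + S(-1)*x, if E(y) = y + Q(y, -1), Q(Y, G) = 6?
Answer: 14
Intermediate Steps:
E(y) = 6 + y (E(y) = y + 6 = 6 + y)
S(X) = 0 (S(X) = 0*X = 0)
x = -53
E(8) + S(-1)*x = (6 + 8) + 0*(-53) = 14 + 0 = 14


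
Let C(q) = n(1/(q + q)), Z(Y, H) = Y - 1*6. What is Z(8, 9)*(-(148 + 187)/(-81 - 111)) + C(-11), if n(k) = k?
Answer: 3637/1056 ≈ 3.4441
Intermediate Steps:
Z(Y, H) = -6 + Y (Z(Y, H) = Y - 6 = -6 + Y)
C(q) = 1/(2*q) (C(q) = 1/(q + q) = 1/(2*q))
Z(8, 9)*(-(148 + 187)/(-81 - 111)) + C(-11) = (-6 + 8)*(-(148 + 187)/(-81 - 111)) + (½)/(-11) = 2*(-335/(-192)) + (½)*(-1/11) = 2*(-335*(-1)/192) - 1/22 = 2*(-1*(-335/192)) - 1/22 = 2*(335/192) - 1/22 = 335/96 - 1/22 = 3637/1056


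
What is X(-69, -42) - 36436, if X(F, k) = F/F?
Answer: -36435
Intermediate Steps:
X(F, k) = 1
X(-69, -42) - 36436 = 1 - 36436 = -36435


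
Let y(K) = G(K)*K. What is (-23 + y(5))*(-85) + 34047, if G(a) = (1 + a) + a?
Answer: 31327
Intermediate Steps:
G(a) = 1 + 2*a
y(K) = K*(1 + 2*K) (y(K) = (1 + 2*K)*K = K*(1 + 2*K))
(-23 + y(5))*(-85) + 34047 = (-23 + 5*(1 + 2*5))*(-85) + 34047 = (-23 + 5*(1 + 10))*(-85) + 34047 = (-23 + 5*11)*(-85) + 34047 = (-23 + 55)*(-85) + 34047 = 32*(-85) + 34047 = -2720 + 34047 = 31327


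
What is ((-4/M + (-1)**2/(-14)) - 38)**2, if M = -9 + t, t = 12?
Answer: 2739025/1764 ≈ 1552.7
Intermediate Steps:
M = 3 (M = -9 + 12 = 3)
((-4/M + (-1)**2/(-14)) - 38)**2 = ((-4/3 + (-1)**2/(-14)) - 38)**2 = ((-4*1/3 + 1*(-1/14)) - 38)**2 = ((-4/3 - 1/14) - 38)**2 = (-59/42 - 38)**2 = (-1655/42)**2 = 2739025/1764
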